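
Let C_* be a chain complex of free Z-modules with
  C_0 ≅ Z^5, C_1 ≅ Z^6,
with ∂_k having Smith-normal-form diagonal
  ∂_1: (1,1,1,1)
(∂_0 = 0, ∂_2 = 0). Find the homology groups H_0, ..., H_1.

H_0: b_0 = 5 − 0 − 4 = 1; torsion from ∂_1 factors > 1: none. So H_0 ≅ Z.
H_1: b_1 = 6 − 4 − 0 = 2; torsion from ∂_2 factors > 1: none. So H_1 ≅ Z^2.

H_0 ≅ Z,  H_1 ≅ Z^2.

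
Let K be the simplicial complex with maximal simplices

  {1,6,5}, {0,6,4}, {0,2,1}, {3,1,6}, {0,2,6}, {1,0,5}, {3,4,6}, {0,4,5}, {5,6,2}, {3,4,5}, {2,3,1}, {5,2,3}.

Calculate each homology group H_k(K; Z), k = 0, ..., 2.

H_0 = Z,  H_1 = Z_2,  H_2 = 0.

We work with the vertex ordering 0 < 1 < 2 < 3 < 4 < 5 < 6. The simplices of K, each written with vertices in increasing order, are:

  0-simplices (7): [0], [1], [2], [3], [4], [5], [6]
  1-simplices (18): [0,1], [0,2], [0,4], [0,5], [0,6], [1,2], [1,3], [1,5], [1,6], [2,3], [2,5], [2,6], [3,4], [3,5], [3,6], [4,5], [4,6], [5,6]
  2-simplices (12): [0,1,2], [0,1,5], [0,2,6], [0,4,5], [0,4,6], [1,2,3], [1,3,6], [1,5,6], [2,3,5], [2,5,6], [3,4,5], [3,4,6]

giving chain groups C_0 ≅ Z^7, C_1 ≅ Z^18, C_2 ≅ Z^12.

Boundary ∂_1: C_1 → C_0 maps an edge to its endpoints' difference, ∂[p,q] = q − p.
The 7×18 boundary matrix has rank 6 and Smith normal form diag(1,1,1,1,1,1).

The boundary map ∂_2: C_2 → C_1 maps a triangle to the signed sum of its edges. For instance
  ∂[3,4,5] = [4,5] − [3,5] + [3,4],
  ∂[1,2,3] = [2,3] − [1,3] + [1,2].
As a 18×12 matrix over Z this has rank 12, with invariant factors (1,1,1,1,1,1,1,1,1,1,1,2).

Now H_k = ker ∂_k / im ∂_{k+1}, so:

  H_0: rank C_0 − rank ∂_1 = 7 − 6 = 1, and the invariant factors of ∂_1 are all 1, so H_0 ≅ Z.
  H_1: rank ker ∂_1 − rank ∂_2 = (18 − 6) − 12 = 0, and ∂_2 has invariant factor 2 > 1, so H_1 ≅ Z_2.
  H_2: rank ker ∂_2 − rank ∂_3 = (12 − 12) − 0 = 0, and there is no ∂_3, so H_2 ≅ 0.

As a check, the Euler characteristic is 7 − 18 + 12 = 1, which agrees with 1 − 0 + 0 = 1.
(K is a triangulation of the real projective plane RP^2.)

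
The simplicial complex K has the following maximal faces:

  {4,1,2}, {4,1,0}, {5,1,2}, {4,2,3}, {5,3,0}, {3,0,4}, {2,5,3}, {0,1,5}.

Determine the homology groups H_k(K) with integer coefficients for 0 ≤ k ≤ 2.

Take the total order 0 < 1 < 2 < 3 < 4 < 5 on the vertex set. Then K (dimension 2) consists of the simplices:

  0-simplices (6): [0], [1], [2], [3], [4], [5]
  1-simplices (12): [0,1], [0,3], [0,4], [0,5], [1,2], [1,4], [1,5], [2,3], [2,4], [2,5], [3,4], [3,5]
  2-simplices (8): [0,1,4], [0,1,5], [0,3,4], [0,3,5], [1,2,4], [1,2,5], [2,3,4], [2,3,5]

giving chain groups C_0 ≅ Z^6, C_1 ≅ Z^12, C_2 ≅ Z^8.

∂_1: C_1 → C_0 maps an edge to its endpoints' difference, ∂[p,q] = q − p.
As a 6×12 matrix over Z this has rank 5, with invariant factors (1,1,1,1,1).

Boundary ∂_2: C_2 → C_1 acts by ∂[p,q,r] = [q,r] − [p,r] + [p,q]. For instance
  ∂[0,3,5] = [3,5] − [0,5] + [0,3],
  ∂[0,1,5] = [1,5] − [0,5] + [0,1].
As a 12×8 matrix over Z this has rank 7, with invariant factors (1,1,1,1,1,1,1).

Reading off H_k = ker ∂_k / im ∂_{k+1}:

  H_0: rank C_0 − rank ∂_1 = 6 − 5 = 1, and the invariant factors of ∂_1 are all 1, so H_0 = Z.
  H_1: rank ker ∂_1 − rank ∂_2 = (12 − 5) − 7 = 0, and the invariant factors of ∂_2 are all 1, so H_1 = 0.
  H_2: rank ker ∂_2 − rank ∂_3 = (8 − 7) − 0 = 1, and there is no ∂_3, so H_2 = Z.

H_0 ≅ Z,  H_1 = 0,  H_2 ≅ Z.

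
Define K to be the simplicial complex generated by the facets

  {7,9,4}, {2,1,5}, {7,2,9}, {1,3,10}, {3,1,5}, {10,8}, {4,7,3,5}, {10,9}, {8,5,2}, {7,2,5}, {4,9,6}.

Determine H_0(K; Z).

Order the vertices as 1 < 2 < 3 < 4 < 5 < 6 < 7 < 8 < 9 < 10. Listing each simplex with vertices in this order, K has dimension 3 with simplices:

  0-simplices (10): [1], [2], [3], [4], [5], [6], [7], [8], [9], [10]
  1-simplices (22): [1,2], [1,3], [1,5], [1,10], [2,5], [2,7], [2,8], [2,9], [3,4], [3,5], [3,7], [3,10], [4,5], [4,6], [4,7], [4,9], [5,7], [5,8], [6,9], [7,9], [8,10], [9,10]
  2-simplices (12): [1,2,5], [1,3,5], [1,3,10], [2,5,7], [2,5,8], [2,7,9], [3,4,5], [3,4,7], [3,5,7], [4,5,7], [4,6,9], [4,7,9]
  3-simplices (1): [3,4,5,7]

Hence C_0 ≅ Z^10, C_1 ≅ Z^22, C_2 ≅ Z^12, C_3 ≅ Z^1.

Boundary ∂_1: C_1 → C_0 maps an edge to its endpoints' difference, ∂[p,q] = q − p.
The 10×22 boundary matrix has rank 9 and Smith normal form diag(1,1,1,1,1,1,1,1,1).

The boundary map ∂_2: C_2 → C_1 sends each 2-simplex [p,q,r] to [q,r] − [p,r] + [p,q]. For instance
  ∂[1,3,10] = [3,10] − [1,10] + [1,3],
  ∂[3,5,7] = [5,7] − [3,7] + [3,5].
The 22×12 boundary matrix has rank 11 and Smith normal form diag(1,1,1,1,1,1,1,1,1,1,1).

The boundary map ∂_3: C_3 → C_2 sends each 3-simplex σ to the alternating sum Σ_i (−1)^i (σ with its i-th vertex removed). For instance
  ∂[3,4,5,7] = [4,5,7] − [3,5,7] + [3,4,7] − [3,4,5].
The 12×1 boundary matrix has rank 1 and Smith normal form diag(1).

Now H_k = ker ∂_k / im ∂_{k+1}, so:

  H_0: rank C_0 − rank ∂_1 = 10 − 9 = 1, and the invariant factors of ∂_1 are all 1, so H_0 = Z.

H_0 = Z.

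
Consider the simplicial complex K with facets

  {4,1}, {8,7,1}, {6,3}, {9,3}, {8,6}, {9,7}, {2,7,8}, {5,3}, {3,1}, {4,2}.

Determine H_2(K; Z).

H_2 ≅ 0.

We work with the vertex ordering 1 < 2 < 3 < 4 < 5 < 6 < 7 < 8 < 9. The simplices of K, each written with vertices in increasing order, are:

  0-simplices (9): [1], [2], [3], [4], [5], [6], [7], [8], [9]
  1-simplices (13): [1,3], [1,4], [1,7], [1,8], [2,4], [2,7], [2,8], [3,5], [3,6], [3,9], [6,8], [7,8], [7,9]
  2-simplices (2): [1,7,8], [2,7,8]

giving chain groups C_0 ≅ Z^9, C_1 ≅ Z^13, C_2 ≅ Z^2.

∂_1: C_1 → C_0 is given by ∂[p,q] = [q] − [p].
The resulting 9×13 matrix has rank 8, and its Smith normal form has invariant factors (1,1,1,1,1,1,1,1).

Boundary ∂_2: C_2 → C_1 acts by ∂[p,q,r] = [q,r] − [p,r] + [p,q]. For instance
  ∂[2,7,8] = [7,8] − [2,8] + [2,7],
  ∂[1,7,8] = [7,8] − [1,8] + [1,7].
The resulting 13×2 matrix has rank 2, and its Smith normal form has invariant factors (1,1).

Computing H_k = (kernel of ∂_k) / (image of ∂_{k+1}):

  H_2: rank ker ∂_2 − rank ∂_3 = (2 − 2) − 0 = 0, and there is no ∂_3, so H_2 = 0.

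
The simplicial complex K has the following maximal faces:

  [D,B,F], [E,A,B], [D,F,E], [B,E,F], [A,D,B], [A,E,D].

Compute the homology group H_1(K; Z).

H_1 = 0.

Take the total order A < B < D < E < F on the vertex set. Then K (dimension 2) consists of the simplices:

  0-simplices (5): A, B, D, E, F
  1-simplices (9): AB, AD, AE, BD, BE, BF, DE, DF, EF
  2-simplices (6): ABD, ABE, ADE, BDF, BEF, DEF

giving chain groups C_0 ≅ Z^5, C_1 ≅ Z^9, C_2 ≅ Z^6.

∂_1: C_1 → C_0 sends each edge [p,q] (with p < q) to q − p.
The 5×9 boundary matrix has rank 4 and Smith normal form diag(1,1,1,1).

∂_2: C_2 → C_1 sends each 2-simplex [p,q,r] to [q,r] − [p,r] + [p,q]. For instance
  ∂BEF = EF − BF + BE,
  ∂ADE = DE − AE + AD.
This gives a 9×6 integer matrix of rank 5; reducing to Smith normal form yields diagonal entries (1,1,1,1,1).

Reading off H_k = ker ∂_k / im ∂_{k+1}:

  H_1: rank ker ∂_1 − rank ∂_2 = (9 − 4) − 5 = 0, and the invariant factors of ∂_2 are all 1, so H_1 = 0.

(K is a triangulation of the 2-sphere S^2.)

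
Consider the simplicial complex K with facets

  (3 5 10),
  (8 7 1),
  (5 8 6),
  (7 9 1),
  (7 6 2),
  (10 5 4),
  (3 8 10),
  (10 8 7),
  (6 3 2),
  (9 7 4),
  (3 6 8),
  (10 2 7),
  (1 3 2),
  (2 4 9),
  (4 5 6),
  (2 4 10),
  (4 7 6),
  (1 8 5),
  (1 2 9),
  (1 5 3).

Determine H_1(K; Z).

Fix the vertex order 1 < 2 < 3 < 4 < 5 < 6 < 7 < 8 < 9 < 10 and write every simplex with vertices in increasing order. Then dim K = 2 and the simplices of K are:

  0-simplices (10): [1], [2], [3], [4], [5], [6], [7], [8], [9], [10]
  1-simplices (30): (30 of them)
  2-simplices (20): (20 of them)

Hence C_0 ≅ Z^10, C_1 ≅ Z^30, C_2 ≅ Z^20.

∂_1: C_1 → C_0 is given by ∂[p,q] = [q] − [p]. For instance
  ∂[4,6] = [6] − [4].
The 10×30 boundary matrix has rank 9 and Smith normal form diag(1,1,1,1,1,1,1,1,1).

Boundary ∂_2: C_2 → C_1 maps a triangle to the signed sum of its edges. For instance
  ∂[1,7,9] = [7,9] − [1,9] + [1,7],
  ∂[4,5,10] = [5,10] − [4,10] + [4,5].
This gives a 30×20 integer matrix of rank 20; reducing to Smith normal form yields diagonal entries (1,1,1,1,1,1,1,1,1,1,1,1,1,1,1,1,1,1,1,2).

Reading off H_k = ker ∂_k / im ∂_{k+1}:

  H_1: rank ker ∂_1 − rank ∂_2 = (30 − 9) − 20 = 1, and ∂_2 has invariant factor 2 > 1, so H_1 ≅ Z ⊕ Z/2Z.

H_1 ≅ Z ⊕ Z/2Z.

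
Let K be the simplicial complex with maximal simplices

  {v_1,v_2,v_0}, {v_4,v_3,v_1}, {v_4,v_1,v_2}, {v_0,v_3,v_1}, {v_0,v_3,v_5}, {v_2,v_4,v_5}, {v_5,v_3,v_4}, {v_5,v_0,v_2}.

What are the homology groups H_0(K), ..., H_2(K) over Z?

Take the total order v_0 < v_1 < v_2 < v_3 < v_4 < v_5 on the vertex set. Then K (dimension 2) consists of the simplices:

  0-simplices (6): [v_0], [v_1], [v_2], [v_3], [v_4], [v_5]
  1-simplices (12): [v_0,v_1], [v_0,v_2], [v_0,v_3], [v_0,v_5], [v_1,v_2], [v_1,v_3], [v_1,v_4], [v_2,v_4], [v_2,v_5], [v_3,v_4], [v_3,v_5], [v_4,v_5]
  2-simplices (8): [v_0,v_1,v_2], [v_0,v_1,v_3], [v_0,v_2,v_5], [v_0,v_3,v_5], [v_1,v_2,v_4], [v_1,v_3,v_4], [v_2,v_4,v_5], [v_3,v_4,v_5]

giving chain groups C_0 ≅ Z^6, C_1 ≅ Z^12, C_2 ≅ Z^8.

∂_1: C_1 → C_0 is given by ∂[p,q] = [q] − [p].
The 6×12 boundary matrix has rank 5 and Smith normal form diag(1,1,1,1,1).

Boundary ∂_2: C_2 → C_1 maps a triangle to the signed sum of its edges. For instance
  ∂[v_1,v_2,v_4] = [v_2,v_4] − [v_1,v_4] + [v_1,v_2],
  ∂[v_0,v_2,v_5] = [v_2,v_5] − [v_0,v_5] + [v_0,v_2].
As a 12×8 matrix over Z this has rank 7, with invariant factors (1,1,1,1,1,1,1).

From H_k ≅ ker(∂_k) / im(∂_{k+1}) we obtain:

  H_0: rank C_0 − rank ∂_1 = 6 − 5 = 1, and the invariant factors of ∂_1 are all 1, so H_0 ≅ Z.
  H_1: rank ker ∂_1 − rank ∂_2 = (12 − 5) − 7 = 0, and the invariant factors of ∂_2 are all 1, so H_1 ≅ 0.
  H_2: rank ker ∂_2 − rank ∂_3 = (8 − 7) − 0 = 1, and there is no ∂_3, so H_2 ≅ Z.

H_0 = Z,  H_1 = 0,  H_2 = Z.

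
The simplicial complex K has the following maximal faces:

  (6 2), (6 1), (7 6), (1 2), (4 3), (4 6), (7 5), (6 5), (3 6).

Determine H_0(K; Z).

H_0 = Z.

Take the total order 1 < 2 < 3 < 4 < 5 < 6 < 7 on the vertex set. Then K (dimension 1) consists of the simplices:

  0-simplices (7): [1], [2], [3], [4], [5], [6], [7]
  1-simplices (9): [1,2], [1,6], [2,6], [3,4], [3,6], [4,6], [5,6], [5,7], [6,7]

giving chain groups C_0 ≅ Z^7, C_1 ≅ Z^9.

The boundary map ∂_1: C_1 → C_0 sends each edge [p,q] (with p < q) to q − p.
This gives a 7×9 integer matrix of rank 6; reducing to Smith normal form yields diagonal entries (1,1,1,1,1,1).

Reading off H_k = ker ∂_k / im ∂_{k+1}:

  H_0: rank C_0 − rank ∂_1 = 7 − 6 = 1, and the invariant factors of ∂_1 are all 1, so H_0 ≅ Z.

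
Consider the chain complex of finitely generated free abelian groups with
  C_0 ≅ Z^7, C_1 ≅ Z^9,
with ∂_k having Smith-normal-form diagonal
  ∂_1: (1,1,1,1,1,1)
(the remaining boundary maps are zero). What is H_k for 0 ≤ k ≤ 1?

H_0 = Z,  H_1 = Z^3.

H_0: b_0 = 7 − 0 − 6 = 1; torsion from ∂_1 factors > 1: none. So H_0 = Z.
H_1: b_1 = 9 − 6 − 0 = 3; torsion from ∂_2 factors > 1: none. So H_1 = Z^3.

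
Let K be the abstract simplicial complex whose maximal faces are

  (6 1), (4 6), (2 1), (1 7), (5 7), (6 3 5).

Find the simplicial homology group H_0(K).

Take the total order 1 < 2 < 3 < 4 < 5 < 6 < 7 on the vertex set. Then K (dimension 2) consists of the simplices:

  0-simplices (7): [1], [2], [3], [4], [5], [6], [7]
  1-simplices (8): [1,2], [1,6], [1,7], [3,5], [3,6], [4,6], [5,6], [5,7]
  2-simplices (1): [3,5,6]

so the chain groups are C_0 ≅ Z^7, C_1 ≅ Z^8, C_2 ≅ Z^1.

∂_1: C_1 → C_0 maps an edge to its endpoints' difference, ∂[p,q] = q − p. For instance
  ∂[1,2] = [2] − [1].
The 7×8 boundary matrix has rank 6 and Smith normal form diag(1,1,1,1,1,1).

∂_2: C_2 → C_1 maps a triangle to the signed sum of its edges. For instance
  ∂[3,5,6] = [5,6] − [3,6] + [3,5].
This gives a 8×1 integer matrix of rank 1; reducing to Smith normal form yields diagonal entries (1).

From H_k ≅ ker(∂_k) / im(∂_{k+1}) we obtain:

  H_0: rank C_0 − rank ∂_1 = 7 − 6 = 1, and the invariant factors of ∂_1 are all 1, so H_0 ≅ Z.

H_0 ≅ Z.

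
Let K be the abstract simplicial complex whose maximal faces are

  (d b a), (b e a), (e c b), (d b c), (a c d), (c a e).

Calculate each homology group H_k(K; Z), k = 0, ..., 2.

Order the vertices as a < b < c < d < e. Listing each simplex with vertices in this order, K has dimension 2 with simplices:

  0-simplices (5): a, b, c, d, e
  1-simplices (9): ab, ac, ad, ae, bc, bd, be, cd, ce
  2-simplices (6): abd, abe, acd, ace, bcd, bce

so the chain groups are C_0 ≅ Z^5, C_1 ≅ Z^9, C_2 ≅ Z^6.

The boundary map ∂_1: C_1 → C_0 sends each edge [p,q] (with p < q) to q − p. For instance
  ∂ad = d − a.
This gives a 5×9 integer matrix of rank 4; reducing to Smith normal form yields diagonal entries (1,1,1,1).

The boundary map ∂_2: C_2 → C_1 maps a triangle to the signed sum of its edges. For instance
  ∂abd = bd − ad + ab,
  ∂bcd = cd − bd + bc.
As a 9×6 matrix over Z this has rank 5, with invariant factors (1,1,1,1,1).

Computing H_k = (kernel of ∂_k) / (image of ∂_{k+1}):

  H_0: rank C_0 − rank ∂_1 = 5 − 4 = 1, and the invariant factors of ∂_1 are all 1, so H_0 ≅ Z.
  H_1: rank ker ∂_1 − rank ∂_2 = (9 − 4) − 5 = 0, and the invariant factors of ∂_2 are all 1, so H_1 ≅ 0.
  H_2: rank ker ∂_2 − rank ∂_3 = (6 − 5) − 0 = 1, and there is no ∂_3, so H_2 ≅ Z.

H_0 ≅ Z,  H_1 = 0,  H_2 ≅ Z.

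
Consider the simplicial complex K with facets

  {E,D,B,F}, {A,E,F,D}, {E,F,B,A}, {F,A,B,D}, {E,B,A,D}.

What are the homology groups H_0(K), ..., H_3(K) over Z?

H_0 ≅ Z,  H_1 = 0,  H_2 = 0,  H_3 ≅ Z.

Fix the vertex order A < B < D < E < F and write every simplex with vertices in increasing order. Then dim K = 3 and the simplices of K are:

  0-simplices (5): A, B, D, E, F
  1-simplices (10): AB, AD, AE, AF, BD, BE, BF, DE, DF, EF
  2-simplices (10): ABD, ABE, ABF, ADE, ADF, AEF, BDE, BDF, BEF, DEF
  3-simplices (5): ABDE, ABDF, ABEF, ADEF, BDEF

Hence C_0 ≅ Z^5, C_1 ≅ Z^10, C_2 ≅ Z^10, C_3 ≅ Z^5.

The boundary map ∂_1: C_1 → C_0 is given by ∂[p,q] = [q] − [p]. For instance
  ∂AD = D − A.
The resulting 5×10 matrix has rank 4, and its Smith normal form has invariant factors (1,1,1,1).

Boundary ∂_2: C_2 → C_1 sends each 2-simplex [p,q,r] to [q,r] − [p,r] + [p,q]. For instance
  ∂DEF = EF − DF + DE,
  ∂ADF = DF − AF + AD.
The 10×10 boundary matrix has rank 6 and Smith normal form diag(1,1,1,1,1,1).

The boundary map ∂_3: C_3 → C_2 sends each 3-simplex σ to the alternating sum Σ_i (−1)^i (σ with its i-th vertex removed). For instance
  ∂ABEF = BEF − AEF + ABF − ABE,
  ∂ABDE = BDE − ADE + ABE − ABD.
The resulting 10×5 matrix has rank 4, and its Smith normal form has invariant factors (1,1,1,1).

Computing H_k = (kernel of ∂_k) / (image of ∂_{k+1}):

  H_0: rank C_0 − rank ∂_1 = 5 − 4 = 1, and the invariant factors of ∂_1 are all 1, so H_0 = Z.
  H_1: rank ker ∂_1 − rank ∂_2 = (10 − 4) − 6 = 0, and the invariant factors of ∂_2 are all 1, so H_1 = 0.
  H_2: rank ker ∂_2 − rank ∂_3 = (10 − 6) − 4 = 0, and the invariant factors of ∂_3 are all 1, so H_2 = 0.
  H_3: rank ker ∂_3 − rank ∂_4 = (5 − 4) − 0 = 1, and there is no ∂_4, so H_3 = Z.

As a check, the Euler characteristic is 5 − 10 + 10 − 5 = 0, which agrees with 1 − 0 + 0 − 1 = 0.
(K is a triangulation of the 3-sphere S^3.)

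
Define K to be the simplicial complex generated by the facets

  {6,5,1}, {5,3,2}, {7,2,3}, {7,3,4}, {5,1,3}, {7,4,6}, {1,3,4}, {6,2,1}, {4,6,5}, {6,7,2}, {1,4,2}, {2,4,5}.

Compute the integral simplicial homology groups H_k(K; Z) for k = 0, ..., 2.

H_0 = Z,  H_1 = Z/2Z,  H_2 = 0.

We work with the vertex ordering 1 < 2 < 3 < 4 < 5 < 6 < 7. The simplices of K, each written with vertices in increasing order, are:

  0-simplices (7): [1], [2], [3], [4], [5], [6], [7]
  1-simplices (18): [1,2], [1,3], [1,4], [1,5], [1,6], [2,3], [2,4], [2,5], [2,6], [2,7], [3,4], [3,5], [3,7], [4,5], [4,6], [4,7], [5,6], [6,7]
  2-simplices (12): [1,2,4], [1,2,6], [1,3,4], [1,3,5], [1,5,6], [2,3,5], [2,3,7], [2,4,5], [2,6,7], [3,4,7], [4,5,6], [4,6,7]

so the chain groups are C_0 ≅ Z^7, C_1 ≅ Z^18, C_2 ≅ Z^12.

The boundary map ∂_1: C_1 → C_0 maps an edge to its endpoints' difference, ∂[p,q] = q − p. For instance
  ∂[2,5] = [5] − [2].
The resulting 7×18 matrix has rank 6, and its Smith normal form has invariant factors (1,1,1,1,1,1).

Boundary ∂_2: C_2 → C_1 maps a triangle to the signed sum of its edges. For instance
  ∂[2,6,7] = [6,7] − [2,7] + [2,6],
  ∂[2,4,5] = [4,5] − [2,5] + [2,4].
The 18×12 boundary matrix has rank 12 and Smith normal form diag(1,1,1,1,1,1,1,1,1,1,1,2).

Reading off H_k = ker ∂_k / im ∂_{k+1}:

  H_0: rank C_0 − rank ∂_1 = 7 − 6 = 1, and the invariant factors of ∂_1 are all 1, so H_0 = Z.
  H_1: rank ker ∂_1 − rank ∂_2 = (18 − 6) − 12 = 0, and ∂_2 has invariant factor 2 > 1, so H_1 = Z/2Z.
  H_2: rank ker ∂_2 − rank ∂_3 = (12 − 12) − 0 = 0, and there is no ∂_3, so H_2 = 0.

As a check, the Euler characteristic is 7 − 18 + 12 = 1, which agrees with 1 − 0 + 0 = 1.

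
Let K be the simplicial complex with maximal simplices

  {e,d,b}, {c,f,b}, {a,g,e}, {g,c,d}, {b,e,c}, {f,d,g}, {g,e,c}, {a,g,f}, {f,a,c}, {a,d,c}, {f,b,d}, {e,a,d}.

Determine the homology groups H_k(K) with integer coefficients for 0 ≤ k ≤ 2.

H_0 = Z,  H_1 = Z/2,  H_2 = 0.

K has 7 vertices, 18 edges, 12 triangles.
rank ∂_0 = 0, rank ∂_1 = 6 ⇒ b_0 = 7 − 0 − 6 = 1; all invariant factors of ∂_1 are 1 so no torsion. So H_0 = Z.
rank ∂_1 = 6, rank ∂_2 = 12 ⇒ b_1 = 18 − 6 − 12 = 0; ∂_2 has invariant factor(s) [2] giving torsion. So H_1 = Z/2.
rank ∂_2 = 12, rank ∂_3 = 0 ⇒ b_2 = 12 − 12 − 0 = 0. So H_2 = 0.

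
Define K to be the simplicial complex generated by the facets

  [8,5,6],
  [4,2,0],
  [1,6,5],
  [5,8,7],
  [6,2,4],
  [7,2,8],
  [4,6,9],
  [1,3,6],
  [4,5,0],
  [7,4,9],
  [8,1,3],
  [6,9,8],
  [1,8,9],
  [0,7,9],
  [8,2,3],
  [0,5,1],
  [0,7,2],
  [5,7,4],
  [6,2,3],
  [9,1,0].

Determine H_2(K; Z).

Order the vertices as 0 < 1 < 2 < 3 < 4 < 5 < 6 < 7 < 8 < 9. Listing each simplex with vertices in this order, K has dimension 2 with simplices:

  0-simplices (10): [0], [1], [2], [3], [4], [5], [6], [7], [8], [9]
  1-simplices (30): (30 of them)
  2-simplices (20): (20 of them)

Hence C_0 ≅ Z^10, C_1 ≅ Z^30, C_2 ≅ Z^20.

∂_1: C_1 → C_0 is given by ∂[p,q] = [q] − [p]. For instance
  ∂[2,7] = [7] − [2].
This gives a 10×30 integer matrix of rank 9; reducing to Smith normal form yields diagonal entries (1,1,1,1,1,1,1,1,1).

The boundary map ∂_2: C_2 → C_1 maps a triangle to the signed sum of its edges. For instance
  ∂[0,1,9] = [1,9] − [0,9] + [0,1],
  ∂[5,7,8] = [7,8] − [5,8] + [5,7].
The 30×20 boundary matrix has rank 20 and Smith normal form diag(1,1,1,1,1,1,1,1,1,1,1,1,1,1,1,1,1,1,1,2).

Now H_k = ker ∂_k / im ∂_{k+1}, so:

  H_2: rank ker ∂_2 − rank ∂_3 = (20 − 20) − 0 = 0, and there is no ∂_3, so H_2 ≅ 0.

(K is a triangulation of the Klein bottle.)

H_2 = 0.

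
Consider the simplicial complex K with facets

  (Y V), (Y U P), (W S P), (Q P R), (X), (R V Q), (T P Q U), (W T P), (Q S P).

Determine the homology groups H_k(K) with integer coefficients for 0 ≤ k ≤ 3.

H_0 = Z^2,  H_1 = Z,  H_2 = 0,  H_3 = 0.

Take the total order P < Q < R < S < T < U < V < W < X < Y on the vertex set. Then K (dimension 3) consists of the simplices:

  0-simplices (10): P, Q, R, S, T, U, V, W, X, Y
  1-simplices (18): PQ, PR, PS, PT, PU, PW, PY, QR, QS, QT, QU, QV, RV, SW, TU, TW, UY, VY
  2-simplices (10): PQR, PQS, PQT, PQU, PSW, PTU, PTW, PUY, QRV, QTU
  3-simplices (1): PQTU

giving chain groups C_0 ≅ Z^10, C_1 ≅ Z^18, C_2 ≅ Z^10, C_3 ≅ Z^1.

The boundary map ∂_1: C_1 → C_0 maps an edge to its endpoints' difference, ∂[p,q] = q − p.
The resulting 10×18 matrix has rank 8, and its Smith normal form has invariant factors (1,1,1,1,1,1,1,1).

The boundary map ∂_2: C_2 → C_1 sends each 2-simplex [p,q,r] to [q,r] − [p,r] + [p,q]. For instance
  ∂PSW = SW − PW + PS,
  ∂QTU = TU − QU + QT.
The resulting 18×10 matrix has rank 9, and its Smith normal form has invariant factors (1,1,1,1,1,1,1,1,1).

Boundary ∂_3: C_3 → C_2 sends each 3-simplex σ to the alternating sum Σ_i (−1)^i (σ with its i-th vertex removed). For instance
  ∂PQTU = QTU − PTU + PQU − PQT.
This gives a 10×1 integer matrix of rank 1; reducing to Smith normal form yields diagonal entries (1).

Computing H_k = (kernel of ∂_k) / (image of ∂_{k+1}):

  H_0: rank C_0 − rank ∂_1 = 10 − 8 = 2, and the invariant factors of ∂_1 are all 1, so H_0 = Z^2.
  H_1: rank ker ∂_1 − rank ∂_2 = (18 − 8) − 9 = 1, and the invariant factors of ∂_2 are all 1, so H_1 = Z.
  H_2: rank ker ∂_2 − rank ∂_3 = (10 − 9) − 1 = 0, and the invariant factors of ∂_3 are all 1, so H_2 = 0.
  H_3: rank ker ∂_3 − rank ∂_4 = (1 − 1) − 0 = 0, and there is no ∂_4, so H_3 = 0.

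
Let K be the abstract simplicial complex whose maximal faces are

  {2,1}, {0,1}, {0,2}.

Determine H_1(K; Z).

Take the total order 0 < 1 < 2 on the vertex set. Then K (dimension 1) consists of the simplices:

  0-simplices (3): [0], [1], [2]
  1-simplices (3): [0,1], [0,2], [1,2]

giving chain groups C_0 ≅ Z^3, C_1 ≅ Z^3.

The boundary map ∂_1: C_1 → C_0 sends each edge [p,q] (with p < q) to q − p. For instance
  ∂[0,2] = [2] − [0].
As a 3×3 matrix over Z this has rank 2, with invariant factors (1,1).

Now H_k = ker ∂_k / im ∂_{k+1}, so:

  H_1: rank ker ∂_1 − rank ∂_2 = (3 − 2) − 0 = 1, and there is no ∂_2, so H_1 = Z.

H_1 ≅ Z.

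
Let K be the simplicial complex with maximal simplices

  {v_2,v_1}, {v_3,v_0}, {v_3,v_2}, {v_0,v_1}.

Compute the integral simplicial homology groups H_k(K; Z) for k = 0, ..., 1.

Take the total order v_0 < v_1 < v_2 < v_3 on the vertex set. Then K (dimension 1) consists of the simplices:

  0-simplices (4): [v_0], [v_1], [v_2], [v_3]
  1-simplices (4): [v_0,v_1], [v_0,v_3], [v_1,v_2], [v_2,v_3]

Hence C_0 ≅ Z^4, C_1 ≅ Z^4.

∂_1: C_1 → C_0 is given by ∂[p,q] = [q] − [p].
This gives a 4×4 integer matrix of rank 3; reducing to Smith normal form yields diagonal entries (1,1,1).

Computing H_k = (kernel of ∂_k) / (image of ∂_{k+1}):

  H_0: rank C_0 − rank ∂_1 = 4 − 3 = 1, and the invariant factors of ∂_1 are all 1, so H_0 ≅ Z.
  H_1: rank ker ∂_1 − rank ∂_2 = (4 − 3) − 0 = 1, and there is no ∂_2, so H_1 ≅ Z.

H_0 = Z,  H_1 = Z.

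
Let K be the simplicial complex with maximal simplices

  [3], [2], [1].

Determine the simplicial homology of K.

We work with the vertex ordering 1 < 2 < 3. The simplices of K, each written with vertices in increasing order, are:

  0-simplices (3): [1], [2], [3]

giving chain groups C_0 ≅ Z^3.

Computing H_k = (kernel of ∂_k) / (image of ∂_{k+1}):

  H_0: rank C_0 − rank ∂_1 = 3 − 0 = 3, and there is no ∂_1, so H_0 ≅ Z^3.

H_0 ≅ Z^3.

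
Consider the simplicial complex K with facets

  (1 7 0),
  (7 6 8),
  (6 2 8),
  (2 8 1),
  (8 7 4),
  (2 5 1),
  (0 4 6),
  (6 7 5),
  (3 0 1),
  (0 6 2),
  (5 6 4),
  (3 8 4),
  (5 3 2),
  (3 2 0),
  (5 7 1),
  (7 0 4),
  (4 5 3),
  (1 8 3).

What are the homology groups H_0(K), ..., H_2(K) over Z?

We work with the vertex ordering 0 < 1 < 2 < 3 < 4 < 5 < 6 < 7 < 8. The simplices of K, each written with vertices in increasing order, are:

  0-simplices (9): [0], [1], [2], [3], [4], [5], [6], [7], [8]
  1-simplices (27): (27 of them)
  2-simplices (18): [0,1,3], [0,1,7], [0,2,3], [0,2,6], [0,4,6], [0,4,7], [1,2,5], [1,2,8], [1,3,8], [1,5,7], [2,3,5], [2,6,8], [3,4,5], [3,4,8], [4,5,6], [4,7,8], [5,6,7], [6,7,8]

Hence C_0 ≅ Z^9, C_1 ≅ Z^27, C_2 ≅ Z^18.

Boundary ∂_1: C_1 → C_0 maps an edge to its endpoints' difference, ∂[p,q] = q − p. For instance
  ∂[1,7] = [7] − [1].
The 9×27 boundary matrix has rank 8 and Smith normal form diag(1,1,1,1,1,1,1,1).

The boundary map ∂_2: C_2 → C_1 sends each 2-simplex [p,q,r] to [q,r] − [p,r] + [p,q]. For instance
  ∂[0,2,6] = [2,6] − [0,6] + [0,2],
  ∂[0,4,7] = [4,7] − [0,7] + [0,4].
As a 27×18 matrix over Z this has rank 18, with invariant factors (1,1,1,1,1,1,1,1,1,1,1,1,1,1,1,1,1,2).

Now H_k = ker ∂_k / im ∂_{k+1}, so:

  H_0: rank C_0 − rank ∂_1 = 9 − 8 = 1, and the invariant factors of ∂_1 are all 1, so H_0 = Z.
  H_1: rank ker ∂_1 − rank ∂_2 = (27 − 8) − 18 = 1, and ∂_2 has invariant factor 2 > 1, so H_1 = Z ⊕ Z/2.
  H_2: rank ker ∂_2 − rank ∂_3 = (18 − 18) − 0 = 0, and there is no ∂_3, so H_2 = 0.

As a check, the Euler characteristic is 9 − 27 + 18 = 0, which agrees with 1 − 1 + 0 = 0.

H_0 ≅ Z,  H_1 ≅ Z ⊕ Z/2,  H_2 = 0.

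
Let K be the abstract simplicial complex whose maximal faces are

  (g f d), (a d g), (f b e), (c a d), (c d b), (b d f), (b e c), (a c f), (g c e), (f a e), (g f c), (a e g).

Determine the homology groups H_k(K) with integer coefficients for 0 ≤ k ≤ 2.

H_0 = Z,  H_1 = Z/2Z,  H_2 = 0.

K has 7 vertices, 18 edges, 12 triangles.
rank ∂_0 = 0, rank ∂_1 = 6 ⇒ b_0 = 7 − 0 − 6 = 1; all invariant factors of ∂_1 are 1 so no torsion. So H_0 ≅ Z.
rank ∂_1 = 6, rank ∂_2 = 12 ⇒ b_1 = 18 − 6 − 12 = 0; ∂_2 has invariant factor(s) [2] giving torsion. So H_1 ≅ Z/2Z.
rank ∂_2 = 12, rank ∂_3 = 0 ⇒ b_2 = 12 − 12 − 0 = 0. So H_2 ≅ 0.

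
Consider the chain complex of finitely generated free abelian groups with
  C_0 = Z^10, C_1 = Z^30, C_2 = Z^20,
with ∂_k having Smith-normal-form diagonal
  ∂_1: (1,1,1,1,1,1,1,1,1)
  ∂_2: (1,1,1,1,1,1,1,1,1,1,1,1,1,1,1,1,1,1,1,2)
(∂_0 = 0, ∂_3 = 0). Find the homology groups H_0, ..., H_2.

H_0: b_0 = 10 − 0 − 9 = 1; torsion from ∂_1 factors > 1: none. So H_0 = Z.
H_1: b_1 = 30 − 9 − 20 = 1; torsion from ∂_2 factors > 1: [2]. So H_1 = Z ⊕ Z/2Z.
H_2: b_2 = 20 − 20 − 0 = 0; torsion from ∂_3 factors > 1: none. So H_2 = 0.

H_0 = Z,  H_1 = Z ⊕ Z/2Z,  H_2 = 0.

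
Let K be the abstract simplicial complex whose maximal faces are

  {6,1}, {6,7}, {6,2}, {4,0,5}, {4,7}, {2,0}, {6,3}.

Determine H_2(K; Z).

Order the vertices as 0 < 1 < 2 < 3 < 4 < 5 < 6 < 7. Listing each simplex with vertices in this order, K has dimension 2 with simplices:

  0-simplices (8): [0], [1], [2], [3], [4], [5], [6], [7]
  1-simplices (9): [0,2], [0,4], [0,5], [1,6], [2,6], [3,6], [4,5], [4,7], [6,7]
  2-simplices (1): [0,4,5]

Hence C_0 ≅ Z^8, C_1 ≅ Z^9, C_2 ≅ Z^1.

∂_1: C_1 → C_0 sends each edge [p,q] (with p < q) to q − p. For instance
  ∂[4,5] = [5] − [4].
The 8×9 boundary matrix has rank 7 and Smith normal form diag(1,1,1,1,1,1,1).

Boundary ∂_2: C_2 → C_1 maps a triangle to the signed sum of its edges. For instance
  ∂[0,4,5] = [4,5] − [0,5] + [0,4].
As a 9×1 matrix over Z this has rank 1, with invariant factors (1).

From H_k ≅ ker(∂_k) / im(∂_{k+1}) we obtain:

  H_2: rank ker ∂_2 − rank ∂_3 = (1 − 1) − 0 = 0, and there is no ∂_3, so H_2 = 0.

H_2 ≅ 0.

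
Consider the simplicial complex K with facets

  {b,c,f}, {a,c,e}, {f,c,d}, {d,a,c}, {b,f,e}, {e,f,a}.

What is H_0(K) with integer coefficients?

H_0 ≅ Z.

Fix the vertex order a < b < c < d < e < f and write every simplex with vertices in increasing order. Then dim K = 2 and the simplices of K are:

  0-simplices (6): a, b, c, d, e, f
  1-simplices (12): ac, ad, ae, af, bc, be, bf, cd, ce, cf, df, ef
  2-simplices (6): acd, ace, aef, bcf, bef, cdf

so the chain groups are C_0 ≅ Z^6, C_1 ≅ Z^12, C_2 ≅ Z^6.

∂_1: C_1 → C_0 sends each edge [p,q] (with p < q) to q − p. For instance
  ∂cd = d − c.
The 6×12 boundary matrix has rank 5 and Smith normal form diag(1,1,1,1,1).

∂_2: C_2 → C_1 acts by ∂[p,q,r] = [q,r] − [p,r] + [p,q]. For instance
  ∂cdf = df − cf + cd,
  ∂acd = cd − ad + ac.
The resulting 12×6 matrix has rank 6, and its Smith normal form has invariant factors (1,1,1,1,1,1).

Now H_k = ker ∂_k / im ∂_{k+1}, so:

  H_0: rank C_0 − rank ∂_1 = 6 − 5 = 1, and the invariant factors of ∂_1 are all 1, so H_0 ≅ Z.

(K is a triangulation of the cylinder S^1 x I.)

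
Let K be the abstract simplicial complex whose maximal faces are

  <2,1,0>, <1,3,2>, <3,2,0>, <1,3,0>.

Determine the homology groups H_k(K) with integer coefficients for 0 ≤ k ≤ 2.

Take the total order 0 < 1 < 2 < 3 on the vertex set. Then K (dimension 2) consists of the simplices:

  0-simplices (4): [0], [1], [2], [3]
  1-simplices (6): [0,1], [0,2], [0,3], [1,2], [1,3], [2,3]
  2-simplices (4): [0,1,2], [0,1,3], [0,2,3], [1,2,3]

giving chain groups C_0 ≅ Z^4, C_1 ≅ Z^6, C_2 ≅ Z^4.

The boundary map ∂_1: C_1 → C_0 maps an edge to its endpoints' difference, ∂[p,q] = q − p. For instance
  ∂[2,3] = [3] − [2].
The resulting 4×6 matrix has rank 3, and its Smith normal form has invariant factors (1,1,1).

Boundary ∂_2: C_2 → C_1 maps a triangle to the signed sum of its edges. For instance
  ∂[0,1,3] = [1,3] − [0,3] + [0,1],
  ∂[1,2,3] = [2,3] − [1,3] + [1,2].
As a 6×4 matrix over Z this has rank 3, with invariant factors (1,1,1).

Computing H_k = (kernel of ∂_k) / (image of ∂_{k+1}):

  H_0: rank C_0 − rank ∂_1 = 4 − 3 = 1, and the invariant factors of ∂_1 are all 1, so H_0 = Z.
  H_1: rank ker ∂_1 − rank ∂_2 = (6 − 3) − 3 = 0, and the invariant factors of ∂_2 are all 1, so H_1 = 0.
  H_2: rank ker ∂_2 − rank ∂_3 = (4 − 3) − 0 = 1, and there is no ∂_3, so H_2 = Z.

H_0 = Z,  H_1 = 0,  H_2 = Z.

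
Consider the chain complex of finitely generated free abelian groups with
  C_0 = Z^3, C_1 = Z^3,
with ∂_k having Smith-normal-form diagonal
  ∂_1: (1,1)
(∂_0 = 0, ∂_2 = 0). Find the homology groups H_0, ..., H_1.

H_0 = Z,  H_1 = Z.

H_0: b_0 = 3 − 0 − 2 = 1; torsion from ∂_1 factors > 1: none. So H_0 = Z.
H_1: b_1 = 3 − 2 − 0 = 1; torsion from ∂_2 factors > 1: none. So H_1 = Z.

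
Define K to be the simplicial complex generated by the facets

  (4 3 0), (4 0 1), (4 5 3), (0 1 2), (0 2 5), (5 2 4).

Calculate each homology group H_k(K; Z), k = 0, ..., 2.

H_0 ≅ Z,  H_1 ≅ Z,  H_2 = 0.

Take the total order 0 < 1 < 2 < 3 < 4 < 5 on the vertex set. Then K (dimension 2) consists of the simplices:

  0-simplices (6): [0], [1], [2], [3], [4], [5]
  1-simplices (12): [0,1], [0,2], [0,3], [0,4], [0,5], [1,2], [1,4], [2,4], [2,5], [3,4], [3,5], [4,5]
  2-simplices (6): [0,1,2], [0,1,4], [0,2,5], [0,3,4], [2,4,5], [3,4,5]

so the chain groups are C_0 ≅ Z^6, C_1 ≅ Z^12, C_2 ≅ Z^6.

The boundary map ∂_1: C_1 → C_0 sends each edge [p,q] (with p < q) to q − p.
This gives a 6×12 integer matrix of rank 5; reducing to Smith normal form yields diagonal entries (1,1,1,1,1).

The boundary map ∂_2: C_2 → C_1 maps a triangle to the signed sum of its edges. For instance
  ∂[0,1,2] = [1,2] − [0,2] + [0,1],
  ∂[0,1,4] = [1,4] − [0,4] + [0,1].
This gives a 12×6 integer matrix of rank 6; reducing to Smith normal form yields diagonal entries (1,1,1,1,1,1).

Reading off H_k = ker ∂_k / im ∂_{k+1}:

  H_0: rank C_0 − rank ∂_1 = 6 − 5 = 1, and the invariant factors of ∂_1 are all 1, so H_0 = Z.
  H_1: rank ker ∂_1 − rank ∂_2 = (12 − 5) − 6 = 1, and the invariant factors of ∂_2 are all 1, so H_1 = Z.
  H_2: rank ker ∂_2 − rank ∂_3 = (6 − 6) − 0 = 0, and there is no ∂_3, so H_2 = 0.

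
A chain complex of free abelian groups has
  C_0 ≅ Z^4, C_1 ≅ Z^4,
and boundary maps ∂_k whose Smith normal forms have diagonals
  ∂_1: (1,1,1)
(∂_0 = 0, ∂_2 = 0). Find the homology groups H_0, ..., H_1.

H_0 ≅ Z,  H_1 ≅ Z.

H_0: b_0 = 4 − 0 − 3 = 1; torsion from ∂_1 factors > 1: none. So H_0 ≅ Z.
H_1: b_1 = 4 − 3 − 0 = 1; torsion from ∂_2 factors > 1: none. So H_1 ≅ Z.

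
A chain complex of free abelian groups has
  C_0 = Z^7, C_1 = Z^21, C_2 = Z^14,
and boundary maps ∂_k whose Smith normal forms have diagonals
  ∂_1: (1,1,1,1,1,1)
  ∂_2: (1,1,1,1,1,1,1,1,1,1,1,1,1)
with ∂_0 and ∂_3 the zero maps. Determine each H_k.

H_0 ≅ Z,  H_1 ≅ Z^2,  H_2 ≅ Z.

H_0: b_0 = 7 − 0 − 6 = 1; torsion from ∂_1 factors > 1: none. So H_0 ≅ Z.
H_1: b_1 = 21 − 6 − 13 = 2; torsion from ∂_2 factors > 1: none. So H_1 ≅ Z^2.
H_2: b_2 = 14 − 13 − 0 = 1; torsion from ∂_3 factors > 1: none. So H_2 ≅ Z.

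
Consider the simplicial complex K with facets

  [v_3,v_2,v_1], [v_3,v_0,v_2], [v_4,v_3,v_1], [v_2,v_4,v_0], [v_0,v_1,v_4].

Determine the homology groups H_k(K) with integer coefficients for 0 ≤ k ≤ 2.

H_0 = Z,  H_1 = Z,  H_2 = 0.

Take the total order v_0 < v_1 < v_2 < v_3 < v_4 on the vertex set. Then K (dimension 2) consists of the simplices:

  0-simplices (5): [v_0], [v_1], [v_2], [v_3], [v_4]
  1-simplices (10): [v_0,v_1], [v_0,v_2], [v_0,v_3], [v_0,v_4], [v_1,v_2], [v_1,v_3], [v_1,v_4], [v_2,v_3], [v_2,v_4], [v_3,v_4]
  2-simplices (5): [v_0,v_1,v_4], [v_0,v_2,v_3], [v_0,v_2,v_4], [v_1,v_2,v_3], [v_1,v_3,v_4]

giving chain groups C_0 ≅ Z^5, C_1 ≅ Z^10, C_2 ≅ Z^5.

Boundary ∂_1: C_1 → C_0 is given by ∂[p,q] = [q] − [p]. For instance
  ∂[v_0,v_3] = [v_3] − [v_0].
The 5×10 boundary matrix has rank 4 and Smith normal form diag(1,1,1,1).

The boundary map ∂_2: C_2 → C_1 maps a triangle to the signed sum of its edges. For instance
  ∂[v_1,v_3,v_4] = [v_3,v_4] − [v_1,v_4] + [v_1,v_3],
  ∂[v_0,v_1,v_4] = [v_1,v_4] − [v_0,v_4] + [v_0,v_1].
The 10×5 boundary matrix has rank 5 and Smith normal form diag(1,1,1,1,1).

From H_k ≅ ker(∂_k) / im(∂_{k+1}) we obtain:

  H_0: rank C_0 − rank ∂_1 = 5 − 4 = 1, and the invariant factors of ∂_1 are all 1, so H_0 ≅ Z.
  H_1: rank ker ∂_1 − rank ∂_2 = (10 − 4) − 5 = 1, and the invariant factors of ∂_2 are all 1, so H_1 ≅ Z.
  H_2: rank ker ∂_2 − rank ∂_3 = (5 − 5) − 0 = 0, and there is no ∂_3, so H_2 ≅ 0.

As a check, the Euler characteristic is 5 − 10 + 5 = 0, which agrees with 1 − 1 + 0 = 0.
(K is a triangulation of the Möbius band.)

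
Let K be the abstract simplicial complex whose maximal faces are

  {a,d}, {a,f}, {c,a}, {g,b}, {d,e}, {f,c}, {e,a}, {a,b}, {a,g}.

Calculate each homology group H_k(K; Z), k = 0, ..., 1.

H_0 = Z,  H_1 = Z^3.

Fix the vertex order a < b < c < d < e < f < g and write every simplex with vertices in increasing order. Then dim K = 1 and the simplices of K are:

  0-simplices (7): a, b, c, d, e, f, g
  1-simplices (9): ab, ac, ad, ae, af, ag, bg, cf, de

giving chain groups C_0 ≅ Z^7, C_1 ≅ Z^9.

∂_1: C_1 → C_0 maps an edge to its endpoints' difference, ∂[p,q] = q − p. For instance
  ∂af = f − a.
As a 7×9 matrix over Z this has rank 6, with invariant factors (1,1,1,1,1,1).

From H_k ≅ ker(∂_k) / im(∂_{k+1}) we obtain:

  H_0: rank C_0 − rank ∂_1 = 7 − 6 = 1, and the invariant factors of ∂_1 are all 1, so H_0 = Z.
  H_1: rank ker ∂_1 − rank ∂_2 = (9 − 6) − 0 = 3, and there is no ∂_2, so H_1 = Z^3.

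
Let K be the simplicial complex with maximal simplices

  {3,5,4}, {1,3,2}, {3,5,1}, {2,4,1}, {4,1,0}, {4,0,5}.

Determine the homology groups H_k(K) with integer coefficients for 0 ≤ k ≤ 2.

H_0 ≅ Z,  H_1 ≅ Z,  H_2 = 0.

Take the total order 0 < 1 < 2 < 3 < 4 < 5 on the vertex set. Then K (dimension 2) consists of the simplices:

  0-simplices (6): [0], [1], [2], [3], [4], [5]
  1-simplices (12): [0,1], [0,4], [0,5], [1,2], [1,3], [1,4], [1,5], [2,3], [2,4], [3,4], [3,5], [4,5]
  2-simplices (6): [0,1,4], [0,4,5], [1,2,3], [1,2,4], [1,3,5], [3,4,5]

giving chain groups C_0 ≅ Z^6, C_1 ≅ Z^12, C_2 ≅ Z^6.

∂_1: C_1 → C_0 sends each edge [p,q] (with p < q) to q − p.
The resulting 6×12 matrix has rank 5, and its Smith normal form has invariant factors (1,1,1,1,1).

∂_2: C_2 → C_1 maps a triangle to the signed sum of its edges. For instance
  ∂[0,1,4] = [1,4] − [0,4] + [0,1],
  ∂[1,3,5] = [3,5] − [1,5] + [1,3].
The 12×6 boundary matrix has rank 6 and Smith normal form diag(1,1,1,1,1,1).

From H_k ≅ ker(∂_k) / im(∂_{k+1}) we obtain:

  H_0: rank C_0 − rank ∂_1 = 6 − 5 = 1, and the invariant factors of ∂_1 are all 1, so H_0 ≅ Z.
  H_1: rank ker ∂_1 − rank ∂_2 = (12 − 5) − 6 = 1, and the invariant factors of ∂_2 are all 1, so H_1 ≅ Z.
  H_2: rank ker ∂_2 − rank ∂_3 = (6 − 6) − 0 = 0, and there is no ∂_3, so H_2 ≅ 0.

As a check, the Euler characteristic is 6 − 12 + 6 = 0, which agrees with 1 − 1 + 0 = 0.
(K is a triangulation of the cylinder S^1 x I.)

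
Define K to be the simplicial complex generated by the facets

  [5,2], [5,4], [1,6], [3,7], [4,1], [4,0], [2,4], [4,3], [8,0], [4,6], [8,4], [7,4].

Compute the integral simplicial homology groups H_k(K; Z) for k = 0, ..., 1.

H_0 ≅ Z,  H_1 ≅ Z^4.

Take the total order 0 < 1 < 2 < 3 < 4 < 5 < 6 < 7 < 8 on the vertex set. Then K (dimension 1) consists of the simplices:

  0-simplices (9): [0], [1], [2], [3], [4], [5], [6], [7], [8]
  1-simplices (12): [0,4], [0,8], [1,4], [1,6], [2,4], [2,5], [3,4], [3,7], [4,5], [4,6], [4,7], [4,8]

Hence C_0 ≅ Z^9, C_1 ≅ Z^12.

∂_1: C_1 → C_0 is given by ∂[p,q] = [q] − [p].
As a 9×12 matrix over Z this has rank 8, with invariant factors (1,1,1,1,1,1,1,1).

Computing H_k = (kernel of ∂_k) / (image of ∂_{k+1}):

  H_0: rank C_0 − rank ∂_1 = 9 − 8 = 1, and the invariant factors of ∂_1 are all 1, so H_0 = Z.
  H_1: rank ker ∂_1 − rank ∂_2 = (12 − 8) − 0 = 4, and there is no ∂_2, so H_1 = Z^4.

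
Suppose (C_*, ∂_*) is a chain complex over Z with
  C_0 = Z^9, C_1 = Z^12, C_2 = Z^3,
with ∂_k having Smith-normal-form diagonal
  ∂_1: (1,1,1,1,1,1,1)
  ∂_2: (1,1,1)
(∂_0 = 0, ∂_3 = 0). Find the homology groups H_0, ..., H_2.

H_0 = Z^2,  H_1 = Z^2,  H_2 = 0.

H_0: b_0 = 9 − 0 − 7 = 2; torsion from ∂_1 factors > 1: none. So H_0 = Z^2.
H_1: b_1 = 12 − 7 − 3 = 2; torsion from ∂_2 factors > 1: none. So H_1 = Z^2.
H_2: b_2 = 3 − 3 − 0 = 0; torsion from ∂_3 factors > 1: none. So H_2 = 0.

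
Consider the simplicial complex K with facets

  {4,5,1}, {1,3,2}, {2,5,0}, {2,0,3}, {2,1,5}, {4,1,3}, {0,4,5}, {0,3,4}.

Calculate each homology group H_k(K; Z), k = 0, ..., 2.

Order the vertices as 0 < 1 < 2 < 3 < 4 < 5. Listing each simplex with vertices in this order, K has dimension 2 with simplices:

  0-simplices (6): [0], [1], [2], [3], [4], [5]
  1-simplices (12): [0,2], [0,3], [0,4], [0,5], [1,2], [1,3], [1,4], [1,5], [2,3], [2,5], [3,4], [4,5]
  2-simplices (8): [0,2,3], [0,2,5], [0,3,4], [0,4,5], [1,2,3], [1,2,5], [1,3,4], [1,4,5]

giving chain groups C_0 ≅ Z^6, C_1 ≅ Z^12, C_2 ≅ Z^8.

Boundary ∂_1: C_1 → C_0 is given by ∂[p,q] = [q] − [p]. For instance
  ∂[1,5] = [5] − [1].
The resulting 6×12 matrix has rank 5, and its Smith normal form has invariant factors (1,1,1,1,1).

∂_2: C_2 → C_1 acts by ∂[p,q,r] = [q,r] − [p,r] + [p,q]. For instance
  ∂[0,3,4] = [3,4] − [0,4] + [0,3],
  ∂[1,2,5] = [2,5] − [1,5] + [1,2].
The resulting 12×8 matrix has rank 7, and its Smith normal form has invariant factors (1,1,1,1,1,1,1).

Reading off H_k = ker ∂_k / im ∂_{k+1}:

  H_0: rank C_0 − rank ∂_1 = 6 − 5 = 1, and the invariant factors of ∂_1 are all 1, so H_0 ≅ Z.
  H_1: rank ker ∂_1 − rank ∂_2 = (12 − 5) − 7 = 0, and the invariant factors of ∂_2 are all 1, so H_1 ≅ 0.
  H_2: rank ker ∂_2 − rank ∂_3 = (8 − 7) − 0 = 1, and there is no ∂_3, so H_2 ≅ Z.

H_0 = Z,  H_1 = 0,  H_2 = Z.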